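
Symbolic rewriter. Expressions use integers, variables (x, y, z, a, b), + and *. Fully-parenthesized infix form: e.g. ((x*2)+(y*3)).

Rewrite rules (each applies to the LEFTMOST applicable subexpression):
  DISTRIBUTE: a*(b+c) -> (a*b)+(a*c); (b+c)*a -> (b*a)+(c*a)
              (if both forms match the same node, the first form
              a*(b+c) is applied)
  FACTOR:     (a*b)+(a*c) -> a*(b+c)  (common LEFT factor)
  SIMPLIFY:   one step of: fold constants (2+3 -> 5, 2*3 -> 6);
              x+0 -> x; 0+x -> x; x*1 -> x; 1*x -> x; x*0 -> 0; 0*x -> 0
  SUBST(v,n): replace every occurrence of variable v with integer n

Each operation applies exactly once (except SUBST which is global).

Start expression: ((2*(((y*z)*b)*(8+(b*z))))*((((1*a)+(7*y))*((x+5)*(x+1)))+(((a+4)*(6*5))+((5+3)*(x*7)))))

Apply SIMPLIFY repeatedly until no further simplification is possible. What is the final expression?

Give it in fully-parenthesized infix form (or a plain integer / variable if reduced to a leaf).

Answer: ((2*(((y*z)*b)*(8+(b*z))))*(((a+(7*y))*((x+5)*(x+1)))+(((a+4)*30)+(8*(x*7)))))

Derivation:
Start: ((2*(((y*z)*b)*(8+(b*z))))*((((1*a)+(7*y))*((x+5)*(x+1)))+(((a+4)*(6*5))+((5+3)*(x*7)))))
Step 1: at RLLL: (1*a) -> a; overall: ((2*(((y*z)*b)*(8+(b*z))))*((((1*a)+(7*y))*((x+5)*(x+1)))+(((a+4)*(6*5))+((5+3)*(x*7))))) -> ((2*(((y*z)*b)*(8+(b*z))))*(((a+(7*y))*((x+5)*(x+1)))+(((a+4)*(6*5))+((5+3)*(x*7)))))
Step 2: at RRLR: (6*5) -> 30; overall: ((2*(((y*z)*b)*(8+(b*z))))*(((a+(7*y))*((x+5)*(x+1)))+(((a+4)*(6*5))+((5+3)*(x*7))))) -> ((2*(((y*z)*b)*(8+(b*z))))*(((a+(7*y))*((x+5)*(x+1)))+(((a+4)*30)+((5+3)*(x*7)))))
Step 3: at RRRL: (5+3) -> 8; overall: ((2*(((y*z)*b)*(8+(b*z))))*(((a+(7*y))*((x+5)*(x+1)))+(((a+4)*30)+((5+3)*(x*7))))) -> ((2*(((y*z)*b)*(8+(b*z))))*(((a+(7*y))*((x+5)*(x+1)))+(((a+4)*30)+(8*(x*7)))))
Fixed point: ((2*(((y*z)*b)*(8+(b*z))))*(((a+(7*y))*((x+5)*(x+1)))+(((a+4)*30)+(8*(x*7)))))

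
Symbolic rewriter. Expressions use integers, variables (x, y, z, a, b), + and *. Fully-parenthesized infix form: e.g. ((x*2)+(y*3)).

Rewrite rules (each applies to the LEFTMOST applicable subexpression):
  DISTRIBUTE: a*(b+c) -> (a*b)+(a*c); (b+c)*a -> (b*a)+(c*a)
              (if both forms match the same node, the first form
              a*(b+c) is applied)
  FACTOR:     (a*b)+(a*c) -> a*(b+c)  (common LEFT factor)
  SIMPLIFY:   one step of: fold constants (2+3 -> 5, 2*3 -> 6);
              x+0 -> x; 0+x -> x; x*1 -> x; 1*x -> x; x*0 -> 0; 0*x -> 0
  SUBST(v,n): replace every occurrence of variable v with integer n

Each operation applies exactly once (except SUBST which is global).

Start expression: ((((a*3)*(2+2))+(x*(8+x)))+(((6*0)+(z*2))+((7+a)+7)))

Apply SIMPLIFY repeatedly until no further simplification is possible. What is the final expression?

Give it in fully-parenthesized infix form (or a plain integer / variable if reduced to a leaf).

Answer: ((((a*3)*4)+(x*(8+x)))+((z*2)+((7+a)+7)))

Derivation:
Start: ((((a*3)*(2+2))+(x*(8+x)))+(((6*0)+(z*2))+((7+a)+7)))
Step 1: at LLR: (2+2) -> 4; overall: ((((a*3)*(2+2))+(x*(8+x)))+(((6*0)+(z*2))+((7+a)+7))) -> ((((a*3)*4)+(x*(8+x)))+(((6*0)+(z*2))+((7+a)+7)))
Step 2: at RLL: (6*0) -> 0; overall: ((((a*3)*4)+(x*(8+x)))+(((6*0)+(z*2))+((7+a)+7))) -> ((((a*3)*4)+(x*(8+x)))+((0+(z*2))+((7+a)+7)))
Step 3: at RL: (0+(z*2)) -> (z*2); overall: ((((a*3)*4)+(x*(8+x)))+((0+(z*2))+((7+a)+7))) -> ((((a*3)*4)+(x*(8+x)))+((z*2)+((7+a)+7)))
Fixed point: ((((a*3)*4)+(x*(8+x)))+((z*2)+((7+a)+7)))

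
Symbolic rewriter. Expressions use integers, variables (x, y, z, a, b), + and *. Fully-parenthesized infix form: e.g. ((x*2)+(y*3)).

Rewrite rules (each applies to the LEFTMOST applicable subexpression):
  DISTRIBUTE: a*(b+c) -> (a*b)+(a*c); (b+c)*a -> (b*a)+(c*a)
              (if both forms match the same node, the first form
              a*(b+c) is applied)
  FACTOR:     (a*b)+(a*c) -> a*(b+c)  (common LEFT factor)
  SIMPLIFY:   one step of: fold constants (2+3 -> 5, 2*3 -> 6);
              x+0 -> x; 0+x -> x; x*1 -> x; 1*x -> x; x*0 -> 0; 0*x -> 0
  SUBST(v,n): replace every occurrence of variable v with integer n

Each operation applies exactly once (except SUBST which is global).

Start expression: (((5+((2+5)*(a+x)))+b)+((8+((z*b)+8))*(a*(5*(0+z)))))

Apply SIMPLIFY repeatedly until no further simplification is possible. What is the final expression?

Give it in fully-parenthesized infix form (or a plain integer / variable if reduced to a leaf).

Answer: (((5+(7*(a+x)))+b)+((8+((z*b)+8))*(a*(5*z))))

Derivation:
Start: (((5+((2+5)*(a+x)))+b)+((8+((z*b)+8))*(a*(5*(0+z)))))
Step 1: at LLRL: (2+5) -> 7; overall: (((5+((2+5)*(a+x)))+b)+((8+((z*b)+8))*(a*(5*(0+z))))) -> (((5+(7*(a+x)))+b)+((8+((z*b)+8))*(a*(5*(0+z)))))
Step 2: at RRRR: (0+z) -> z; overall: (((5+(7*(a+x)))+b)+((8+((z*b)+8))*(a*(5*(0+z))))) -> (((5+(7*(a+x)))+b)+((8+((z*b)+8))*(a*(5*z))))
Fixed point: (((5+(7*(a+x)))+b)+((8+((z*b)+8))*(a*(5*z))))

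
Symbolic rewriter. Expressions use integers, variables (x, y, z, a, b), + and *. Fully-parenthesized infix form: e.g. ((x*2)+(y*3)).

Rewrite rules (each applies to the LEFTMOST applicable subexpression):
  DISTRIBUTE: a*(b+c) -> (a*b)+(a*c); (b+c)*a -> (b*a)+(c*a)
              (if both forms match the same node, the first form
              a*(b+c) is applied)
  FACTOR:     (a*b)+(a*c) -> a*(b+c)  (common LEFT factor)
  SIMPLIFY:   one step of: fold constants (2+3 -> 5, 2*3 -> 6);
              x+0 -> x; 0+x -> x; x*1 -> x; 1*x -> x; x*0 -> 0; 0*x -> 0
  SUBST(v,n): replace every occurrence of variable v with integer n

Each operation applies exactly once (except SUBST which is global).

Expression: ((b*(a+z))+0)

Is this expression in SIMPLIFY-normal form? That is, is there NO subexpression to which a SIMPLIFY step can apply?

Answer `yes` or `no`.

Answer: no

Derivation:
Expression: ((b*(a+z))+0)
Scanning for simplifiable subexpressions (pre-order)...
  at root: ((b*(a+z))+0) (SIMPLIFIABLE)
  at L: (b*(a+z)) (not simplifiable)
  at LR: (a+z) (not simplifiable)
Found simplifiable subexpr at path root: ((b*(a+z))+0)
One SIMPLIFY step would give: (b*(a+z))
-> NOT in normal form.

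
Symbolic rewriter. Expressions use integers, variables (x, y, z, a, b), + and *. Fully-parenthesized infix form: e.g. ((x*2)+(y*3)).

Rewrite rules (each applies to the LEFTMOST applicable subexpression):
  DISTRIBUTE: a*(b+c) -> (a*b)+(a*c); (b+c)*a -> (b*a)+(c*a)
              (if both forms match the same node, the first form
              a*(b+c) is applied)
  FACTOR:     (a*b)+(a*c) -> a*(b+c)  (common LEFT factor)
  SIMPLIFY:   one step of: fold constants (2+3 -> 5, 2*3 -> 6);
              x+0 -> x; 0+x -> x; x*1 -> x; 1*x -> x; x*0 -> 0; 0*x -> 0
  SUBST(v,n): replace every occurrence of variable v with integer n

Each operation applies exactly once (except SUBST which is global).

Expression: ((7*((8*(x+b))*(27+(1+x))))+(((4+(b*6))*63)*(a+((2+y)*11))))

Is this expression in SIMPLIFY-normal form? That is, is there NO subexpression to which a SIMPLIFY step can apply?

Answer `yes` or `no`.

Expression: ((7*((8*(x+b))*(27+(1+x))))+(((4+(b*6))*63)*(a+((2+y)*11))))
Scanning for simplifiable subexpressions (pre-order)...
  at root: ((7*((8*(x+b))*(27+(1+x))))+(((4+(b*6))*63)*(a+((2+y)*11)))) (not simplifiable)
  at L: (7*((8*(x+b))*(27+(1+x)))) (not simplifiable)
  at LR: ((8*(x+b))*(27+(1+x))) (not simplifiable)
  at LRL: (8*(x+b)) (not simplifiable)
  at LRLR: (x+b) (not simplifiable)
  at LRR: (27+(1+x)) (not simplifiable)
  at LRRR: (1+x) (not simplifiable)
  at R: (((4+(b*6))*63)*(a+((2+y)*11))) (not simplifiable)
  at RL: ((4+(b*6))*63) (not simplifiable)
  at RLL: (4+(b*6)) (not simplifiable)
  at RLLR: (b*6) (not simplifiable)
  at RR: (a+((2+y)*11)) (not simplifiable)
  at RRR: ((2+y)*11) (not simplifiable)
  at RRRL: (2+y) (not simplifiable)
Result: no simplifiable subexpression found -> normal form.

Answer: yes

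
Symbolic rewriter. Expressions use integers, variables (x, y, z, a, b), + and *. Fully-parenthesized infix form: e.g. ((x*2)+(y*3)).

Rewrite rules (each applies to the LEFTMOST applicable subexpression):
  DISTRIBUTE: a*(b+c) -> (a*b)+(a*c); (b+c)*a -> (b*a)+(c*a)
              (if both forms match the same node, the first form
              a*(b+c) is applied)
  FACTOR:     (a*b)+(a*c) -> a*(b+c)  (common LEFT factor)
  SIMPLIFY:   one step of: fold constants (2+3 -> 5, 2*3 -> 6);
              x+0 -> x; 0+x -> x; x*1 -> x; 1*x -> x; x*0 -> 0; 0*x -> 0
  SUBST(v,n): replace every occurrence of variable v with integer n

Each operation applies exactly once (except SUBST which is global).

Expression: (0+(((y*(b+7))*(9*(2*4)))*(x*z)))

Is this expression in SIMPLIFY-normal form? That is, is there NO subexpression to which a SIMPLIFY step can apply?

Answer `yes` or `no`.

Expression: (0+(((y*(b+7))*(9*(2*4)))*(x*z)))
Scanning for simplifiable subexpressions (pre-order)...
  at root: (0+(((y*(b+7))*(9*(2*4)))*(x*z))) (SIMPLIFIABLE)
  at R: (((y*(b+7))*(9*(2*4)))*(x*z)) (not simplifiable)
  at RL: ((y*(b+7))*(9*(2*4))) (not simplifiable)
  at RLL: (y*(b+7)) (not simplifiable)
  at RLLR: (b+7) (not simplifiable)
  at RLR: (9*(2*4)) (not simplifiable)
  at RLRR: (2*4) (SIMPLIFIABLE)
  at RR: (x*z) (not simplifiable)
Found simplifiable subexpr at path root: (0+(((y*(b+7))*(9*(2*4)))*(x*z)))
One SIMPLIFY step would give: (((y*(b+7))*(9*(2*4)))*(x*z))
-> NOT in normal form.

Answer: no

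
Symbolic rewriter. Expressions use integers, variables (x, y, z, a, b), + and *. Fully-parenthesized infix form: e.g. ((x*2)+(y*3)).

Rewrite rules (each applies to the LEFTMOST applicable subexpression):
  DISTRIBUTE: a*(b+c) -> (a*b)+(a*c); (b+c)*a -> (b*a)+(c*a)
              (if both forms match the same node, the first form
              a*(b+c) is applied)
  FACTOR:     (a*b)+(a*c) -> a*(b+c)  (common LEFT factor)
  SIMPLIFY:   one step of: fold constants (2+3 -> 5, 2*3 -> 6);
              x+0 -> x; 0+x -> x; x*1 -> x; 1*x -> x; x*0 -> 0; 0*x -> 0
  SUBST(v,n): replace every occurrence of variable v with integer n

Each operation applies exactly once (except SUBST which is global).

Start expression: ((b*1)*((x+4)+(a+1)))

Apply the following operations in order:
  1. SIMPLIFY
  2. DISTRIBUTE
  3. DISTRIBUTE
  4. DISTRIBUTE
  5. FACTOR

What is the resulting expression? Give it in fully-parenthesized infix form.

Answer: ((b*(x+4))+((b*a)+(b*1)))

Derivation:
Start: ((b*1)*((x+4)+(a+1)))
Apply SIMPLIFY at L (target: (b*1)): ((b*1)*((x+4)+(a+1))) -> (b*((x+4)+(a+1)))
Apply DISTRIBUTE at root (target: (b*((x+4)+(a+1)))): (b*((x+4)+(a+1))) -> ((b*(x+4))+(b*(a+1)))
Apply DISTRIBUTE at L (target: (b*(x+4))): ((b*(x+4))+(b*(a+1))) -> (((b*x)+(b*4))+(b*(a+1)))
Apply DISTRIBUTE at R (target: (b*(a+1))): (((b*x)+(b*4))+(b*(a+1))) -> (((b*x)+(b*4))+((b*a)+(b*1)))
Apply FACTOR at L (target: ((b*x)+(b*4))): (((b*x)+(b*4))+((b*a)+(b*1))) -> ((b*(x+4))+((b*a)+(b*1)))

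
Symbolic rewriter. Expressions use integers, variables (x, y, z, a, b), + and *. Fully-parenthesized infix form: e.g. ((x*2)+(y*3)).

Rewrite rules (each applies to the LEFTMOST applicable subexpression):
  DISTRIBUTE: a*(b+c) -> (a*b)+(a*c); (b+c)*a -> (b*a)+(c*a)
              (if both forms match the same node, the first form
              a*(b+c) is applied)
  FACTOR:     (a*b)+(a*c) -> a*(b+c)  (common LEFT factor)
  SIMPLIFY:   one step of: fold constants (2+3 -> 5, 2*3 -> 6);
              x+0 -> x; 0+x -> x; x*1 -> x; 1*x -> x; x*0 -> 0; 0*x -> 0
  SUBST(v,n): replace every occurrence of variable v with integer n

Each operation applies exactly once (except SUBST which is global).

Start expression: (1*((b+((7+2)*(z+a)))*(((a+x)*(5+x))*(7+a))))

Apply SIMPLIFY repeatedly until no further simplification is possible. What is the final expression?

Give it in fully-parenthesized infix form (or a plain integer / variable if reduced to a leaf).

Answer: ((b+(9*(z+a)))*(((a+x)*(5+x))*(7+a)))

Derivation:
Start: (1*((b+((7+2)*(z+a)))*(((a+x)*(5+x))*(7+a))))
Step 1: at root: (1*((b+((7+2)*(z+a)))*(((a+x)*(5+x))*(7+a)))) -> ((b+((7+2)*(z+a)))*(((a+x)*(5+x))*(7+a))); overall: (1*((b+((7+2)*(z+a)))*(((a+x)*(5+x))*(7+a)))) -> ((b+((7+2)*(z+a)))*(((a+x)*(5+x))*(7+a)))
Step 2: at LRL: (7+2) -> 9; overall: ((b+((7+2)*(z+a)))*(((a+x)*(5+x))*(7+a))) -> ((b+(9*(z+a)))*(((a+x)*(5+x))*(7+a)))
Fixed point: ((b+(9*(z+a)))*(((a+x)*(5+x))*(7+a)))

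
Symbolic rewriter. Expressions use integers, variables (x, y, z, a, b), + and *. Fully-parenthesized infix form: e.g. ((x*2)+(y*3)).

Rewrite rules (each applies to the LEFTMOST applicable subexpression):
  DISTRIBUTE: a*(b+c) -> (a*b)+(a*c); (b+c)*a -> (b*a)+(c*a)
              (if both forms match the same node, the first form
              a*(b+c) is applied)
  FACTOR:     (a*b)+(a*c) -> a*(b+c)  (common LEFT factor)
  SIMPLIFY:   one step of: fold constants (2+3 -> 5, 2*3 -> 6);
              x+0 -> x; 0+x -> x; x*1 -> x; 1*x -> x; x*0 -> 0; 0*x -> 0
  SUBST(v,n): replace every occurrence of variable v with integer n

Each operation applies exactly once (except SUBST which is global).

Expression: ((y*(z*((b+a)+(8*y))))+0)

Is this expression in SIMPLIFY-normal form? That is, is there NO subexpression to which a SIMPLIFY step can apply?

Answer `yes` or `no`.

Answer: no

Derivation:
Expression: ((y*(z*((b+a)+(8*y))))+0)
Scanning for simplifiable subexpressions (pre-order)...
  at root: ((y*(z*((b+a)+(8*y))))+0) (SIMPLIFIABLE)
  at L: (y*(z*((b+a)+(8*y)))) (not simplifiable)
  at LR: (z*((b+a)+(8*y))) (not simplifiable)
  at LRR: ((b+a)+(8*y)) (not simplifiable)
  at LRRL: (b+a) (not simplifiable)
  at LRRR: (8*y) (not simplifiable)
Found simplifiable subexpr at path root: ((y*(z*((b+a)+(8*y))))+0)
One SIMPLIFY step would give: (y*(z*((b+a)+(8*y))))
-> NOT in normal form.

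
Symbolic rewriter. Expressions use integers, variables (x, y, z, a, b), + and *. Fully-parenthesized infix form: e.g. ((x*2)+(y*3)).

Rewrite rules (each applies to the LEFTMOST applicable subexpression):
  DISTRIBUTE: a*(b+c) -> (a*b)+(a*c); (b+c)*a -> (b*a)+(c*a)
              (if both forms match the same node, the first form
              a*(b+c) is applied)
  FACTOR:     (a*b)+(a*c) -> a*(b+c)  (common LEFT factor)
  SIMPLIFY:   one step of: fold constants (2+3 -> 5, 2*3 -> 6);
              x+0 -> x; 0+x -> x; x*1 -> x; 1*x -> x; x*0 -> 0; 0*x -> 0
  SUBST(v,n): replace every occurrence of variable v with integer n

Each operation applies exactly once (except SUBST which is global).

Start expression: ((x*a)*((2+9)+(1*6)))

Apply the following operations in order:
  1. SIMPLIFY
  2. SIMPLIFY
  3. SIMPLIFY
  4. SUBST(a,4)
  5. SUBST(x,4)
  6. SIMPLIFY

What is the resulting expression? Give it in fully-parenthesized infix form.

Answer: (16*17)

Derivation:
Start: ((x*a)*((2+9)+(1*6)))
Apply SIMPLIFY at RL (target: (2+9)): ((x*a)*((2+9)+(1*6))) -> ((x*a)*(11+(1*6)))
Apply SIMPLIFY at RR (target: (1*6)): ((x*a)*(11+(1*6))) -> ((x*a)*(11+6))
Apply SIMPLIFY at R (target: (11+6)): ((x*a)*(11+6)) -> ((x*a)*17)
Apply SUBST(a,4): ((x*a)*17) -> ((x*4)*17)
Apply SUBST(x,4): ((x*4)*17) -> ((4*4)*17)
Apply SIMPLIFY at L (target: (4*4)): ((4*4)*17) -> (16*17)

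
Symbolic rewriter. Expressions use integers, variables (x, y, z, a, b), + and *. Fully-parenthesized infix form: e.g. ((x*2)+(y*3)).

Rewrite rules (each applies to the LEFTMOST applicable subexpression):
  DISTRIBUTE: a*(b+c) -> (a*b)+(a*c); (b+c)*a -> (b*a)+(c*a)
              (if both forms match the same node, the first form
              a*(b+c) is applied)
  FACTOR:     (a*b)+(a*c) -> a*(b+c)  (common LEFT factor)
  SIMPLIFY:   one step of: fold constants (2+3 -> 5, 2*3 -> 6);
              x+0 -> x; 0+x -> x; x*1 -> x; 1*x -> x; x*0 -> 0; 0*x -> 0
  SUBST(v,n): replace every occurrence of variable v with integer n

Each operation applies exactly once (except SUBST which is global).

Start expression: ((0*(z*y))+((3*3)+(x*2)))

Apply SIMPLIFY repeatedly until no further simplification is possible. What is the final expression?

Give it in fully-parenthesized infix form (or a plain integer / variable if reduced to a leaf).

Start: ((0*(z*y))+((3*3)+(x*2)))
Step 1: at L: (0*(z*y)) -> 0; overall: ((0*(z*y))+((3*3)+(x*2))) -> (0+((3*3)+(x*2)))
Step 2: at root: (0+((3*3)+(x*2))) -> ((3*3)+(x*2)); overall: (0+((3*3)+(x*2))) -> ((3*3)+(x*2))
Step 3: at L: (3*3) -> 9; overall: ((3*3)+(x*2)) -> (9+(x*2))
Fixed point: (9+(x*2))

Answer: (9+(x*2))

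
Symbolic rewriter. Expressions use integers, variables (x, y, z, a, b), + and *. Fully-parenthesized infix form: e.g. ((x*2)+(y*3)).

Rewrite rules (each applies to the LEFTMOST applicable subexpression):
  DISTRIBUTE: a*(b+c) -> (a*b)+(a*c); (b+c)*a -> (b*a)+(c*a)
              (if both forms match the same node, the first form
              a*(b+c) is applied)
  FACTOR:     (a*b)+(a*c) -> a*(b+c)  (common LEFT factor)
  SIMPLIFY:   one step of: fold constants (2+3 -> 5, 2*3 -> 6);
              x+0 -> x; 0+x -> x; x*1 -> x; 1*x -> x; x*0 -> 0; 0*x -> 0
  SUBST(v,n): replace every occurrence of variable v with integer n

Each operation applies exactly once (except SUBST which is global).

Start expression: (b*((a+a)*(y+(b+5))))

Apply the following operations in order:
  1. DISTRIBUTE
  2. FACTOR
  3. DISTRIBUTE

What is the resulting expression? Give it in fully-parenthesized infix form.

Start: (b*((a+a)*(y+(b+5))))
Apply DISTRIBUTE at R (target: ((a+a)*(y+(b+5)))): (b*((a+a)*(y+(b+5)))) -> (b*(((a+a)*y)+((a+a)*(b+5))))
Apply FACTOR at R (target: (((a+a)*y)+((a+a)*(b+5)))): (b*(((a+a)*y)+((a+a)*(b+5)))) -> (b*((a+a)*(y+(b+5))))
Apply DISTRIBUTE at R (target: ((a+a)*(y+(b+5)))): (b*((a+a)*(y+(b+5)))) -> (b*(((a+a)*y)+((a+a)*(b+5))))

Answer: (b*(((a+a)*y)+((a+a)*(b+5))))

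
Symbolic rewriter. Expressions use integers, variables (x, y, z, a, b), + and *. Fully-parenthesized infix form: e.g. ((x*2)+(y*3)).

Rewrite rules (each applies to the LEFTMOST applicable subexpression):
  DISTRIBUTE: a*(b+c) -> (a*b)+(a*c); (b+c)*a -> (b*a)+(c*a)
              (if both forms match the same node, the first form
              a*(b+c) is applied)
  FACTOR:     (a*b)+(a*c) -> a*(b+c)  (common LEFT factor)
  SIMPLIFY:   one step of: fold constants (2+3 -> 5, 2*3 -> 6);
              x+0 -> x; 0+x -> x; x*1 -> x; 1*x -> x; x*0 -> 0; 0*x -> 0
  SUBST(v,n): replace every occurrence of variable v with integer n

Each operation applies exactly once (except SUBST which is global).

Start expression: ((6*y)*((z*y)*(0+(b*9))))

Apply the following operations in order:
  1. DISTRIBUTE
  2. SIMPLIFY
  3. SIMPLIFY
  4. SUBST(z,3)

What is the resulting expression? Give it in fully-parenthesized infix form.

Answer: ((6*y)*((3*y)*(b*9)))

Derivation:
Start: ((6*y)*((z*y)*(0+(b*9))))
Apply DISTRIBUTE at R (target: ((z*y)*(0+(b*9)))): ((6*y)*((z*y)*(0+(b*9)))) -> ((6*y)*(((z*y)*0)+((z*y)*(b*9))))
Apply SIMPLIFY at RL (target: ((z*y)*0)): ((6*y)*(((z*y)*0)+((z*y)*(b*9)))) -> ((6*y)*(0+((z*y)*(b*9))))
Apply SIMPLIFY at R (target: (0+((z*y)*(b*9)))): ((6*y)*(0+((z*y)*(b*9)))) -> ((6*y)*((z*y)*(b*9)))
Apply SUBST(z,3): ((6*y)*((z*y)*(b*9))) -> ((6*y)*((3*y)*(b*9)))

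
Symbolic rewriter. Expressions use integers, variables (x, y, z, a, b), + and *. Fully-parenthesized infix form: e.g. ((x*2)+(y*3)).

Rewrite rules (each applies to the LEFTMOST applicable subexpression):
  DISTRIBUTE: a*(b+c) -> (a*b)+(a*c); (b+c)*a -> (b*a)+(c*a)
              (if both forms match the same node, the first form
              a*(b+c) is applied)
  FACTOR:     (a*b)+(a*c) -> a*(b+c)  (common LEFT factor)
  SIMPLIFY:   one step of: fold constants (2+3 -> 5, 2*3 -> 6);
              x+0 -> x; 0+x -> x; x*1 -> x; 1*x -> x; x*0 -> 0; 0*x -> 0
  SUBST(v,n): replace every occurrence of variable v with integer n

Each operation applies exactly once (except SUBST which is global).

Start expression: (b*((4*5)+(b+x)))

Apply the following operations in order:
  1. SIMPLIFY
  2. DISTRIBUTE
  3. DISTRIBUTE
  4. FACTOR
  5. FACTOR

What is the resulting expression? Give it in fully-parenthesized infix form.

Start: (b*((4*5)+(b+x)))
Apply SIMPLIFY at RL (target: (4*5)): (b*((4*5)+(b+x))) -> (b*(20+(b+x)))
Apply DISTRIBUTE at root (target: (b*(20+(b+x)))): (b*(20+(b+x))) -> ((b*20)+(b*(b+x)))
Apply DISTRIBUTE at R (target: (b*(b+x))): ((b*20)+(b*(b+x))) -> ((b*20)+((b*b)+(b*x)))
Apply FACTOR at R (target: ((b*b)+(b*x))): ((b*20)+((b*b)+(b*x))) -> ((b*20)+(b*(b+x)))
Apply FACTOR at root (target: ((b*20)+(b*(b+x)))): ((b*20)+(b*(b+x))) -> (b*(20+(b+x)))

Answer: (b*(20+(b+x)))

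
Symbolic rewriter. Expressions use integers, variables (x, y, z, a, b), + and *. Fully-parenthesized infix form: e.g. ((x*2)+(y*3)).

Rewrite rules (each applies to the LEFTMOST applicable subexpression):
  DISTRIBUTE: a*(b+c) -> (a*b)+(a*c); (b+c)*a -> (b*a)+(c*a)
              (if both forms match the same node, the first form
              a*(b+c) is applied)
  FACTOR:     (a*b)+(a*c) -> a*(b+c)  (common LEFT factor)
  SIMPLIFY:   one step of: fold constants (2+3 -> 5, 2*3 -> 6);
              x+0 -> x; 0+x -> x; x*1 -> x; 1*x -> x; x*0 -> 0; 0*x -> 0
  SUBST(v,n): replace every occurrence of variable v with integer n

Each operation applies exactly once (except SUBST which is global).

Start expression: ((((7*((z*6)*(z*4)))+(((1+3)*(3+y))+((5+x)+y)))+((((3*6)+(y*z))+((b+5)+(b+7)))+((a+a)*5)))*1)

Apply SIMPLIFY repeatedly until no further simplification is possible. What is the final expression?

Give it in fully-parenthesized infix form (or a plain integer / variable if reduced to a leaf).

Answer: (((7*((z*6)*(z*4)))+((4*(3+y))+((5+x)+y)))+(((18+(y*z))+((b+5)+(b+7)))+((a+a)*5)))

Derivation:
Start: ((((7*((z*6)*(z*4)))+(((1+3)*(3+y))+((5+x)+y)))+((((3*6)+(y*z))+((b+5)+(b+7)))+((a+a)*5)))*1)
Step 1: at root: ((((7*((z*6)*(z*4)))+(((1+3)*(3+y))+((5+x)+y)))+((((3*6)+(y*z))+((b+5)+(b+7)))+((a+a)*5)))*1) -> (((7*((z*6)*(z*4)))+(((1+3)*(3+y))+((5+x)+y)))+((((3*6)+(y*z))+((b+5)+(b+7)))+((a+a)*5))); overall: ((((7*((z*6)*(z*4)))+(((1+3)*(3+y))+((5+x)+y)))+((((3*6)+(y*z))+((b+5)+(b+7)))+((a+a)*5)))*1) -> (((7*((z*6)*(z*4)))+(((1+3)*(3+y))+((5+x)+y)))+((((3*6)+(y*z))+((b+5)+(b+7)))+((a+a)*5)))
Step 2: at LRLL: (1+3) -> 4; overall: (((7*((z*6)*(z*4)))+(((1+3)*(3+y))+((5+x)+y)))+((((3*6)+(y*z))+((b+5)+(b+7)))+((a+a)*5))) -> (((7*((z*6)*(z*4)))+((4*(3+y))+((5+x)+y)))+((((3*6)+(y*z))+((b+5)+(b+7)))+((a+a)*5)))
Step 3: at RLLL: (3*6) -> 18; overall: (((7*((z*6)*(z*4)))+((4*(3+y))+((5+x)+y)))+((((3*6)+(y*z))+((b+5)+(b+7)))+((a+a)*5))) -> (((7*((z*6)*(z*4)))+((4*(3+y))+((5+x)+y)))+(((18+(y*z))+((b+5)+(b+7)))+((a+a)*5)))
Fixed point: (((7*((z*6)*(z*4)))+((4*(3+y))+((5+x)+y)))+(((18+(y*z))+((b+5)+(b+7)))+((a+a)*5)))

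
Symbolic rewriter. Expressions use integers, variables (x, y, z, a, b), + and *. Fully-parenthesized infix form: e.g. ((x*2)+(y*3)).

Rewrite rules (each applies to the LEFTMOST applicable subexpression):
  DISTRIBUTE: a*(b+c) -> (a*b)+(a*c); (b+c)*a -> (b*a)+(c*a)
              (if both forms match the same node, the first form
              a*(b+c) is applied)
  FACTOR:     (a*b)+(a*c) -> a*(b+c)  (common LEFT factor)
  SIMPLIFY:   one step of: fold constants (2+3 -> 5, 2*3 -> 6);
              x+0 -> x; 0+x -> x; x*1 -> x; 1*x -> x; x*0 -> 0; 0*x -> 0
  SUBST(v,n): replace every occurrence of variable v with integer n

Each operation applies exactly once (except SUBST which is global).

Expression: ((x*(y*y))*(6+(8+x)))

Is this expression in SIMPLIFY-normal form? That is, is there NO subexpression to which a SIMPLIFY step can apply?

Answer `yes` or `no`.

Answer: yes

Derivation:
Expression: ((x*(y*y))*(6+(8+x)))
Scanning for simplifiable subexpressions (pre-order)...
  at root: ((x*(y*y))*(6+(8+x))) (not simplifiable)
  at L: (x*(y*y)) (not simplifiable)
  at LR: (y*y) (not simplifiable)
  at R: (6+(8+x)) (not simplifiable)
  at RR: (8+x) (not simplifiable)
Result: no simplifiable subexpression found -> normal form.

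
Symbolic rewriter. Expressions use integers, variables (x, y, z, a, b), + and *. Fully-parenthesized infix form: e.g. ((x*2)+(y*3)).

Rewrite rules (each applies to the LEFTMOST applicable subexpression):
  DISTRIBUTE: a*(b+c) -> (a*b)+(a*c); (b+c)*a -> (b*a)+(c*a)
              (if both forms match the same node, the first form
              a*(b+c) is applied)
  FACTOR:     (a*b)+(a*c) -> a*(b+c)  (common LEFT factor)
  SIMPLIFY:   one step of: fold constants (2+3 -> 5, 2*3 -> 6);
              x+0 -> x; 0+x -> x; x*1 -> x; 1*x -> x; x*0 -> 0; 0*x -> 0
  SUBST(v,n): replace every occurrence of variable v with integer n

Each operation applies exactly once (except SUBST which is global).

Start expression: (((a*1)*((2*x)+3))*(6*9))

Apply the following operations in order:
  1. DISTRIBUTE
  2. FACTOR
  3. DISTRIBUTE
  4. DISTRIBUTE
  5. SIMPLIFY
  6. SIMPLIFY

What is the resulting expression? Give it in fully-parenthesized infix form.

Start: (((a*1)*((2*x)+3))*(6*9))
Apply DISTRIBUTE at L (target: ((a*1)*((2*x)+3))): (((a*1)*((2*x)+3))*(6*9)) -> ((((a*1)*(2*x))+((a*1)*3))*(6*9))
Apply FACTOR at L (target: (((a*1)*(2*x))+((a*1)*3))): ((((a*1)*(2*x))+((a*1)*3))*(6*9)) -> (((a*1)*((2*x)+3))*(6*9))
Apply DISTRIBUTE at L (target: ((a*1)*((2*x)+3))): (((a*1)*((2*x)+3))*(6*9)) -> ((((a*1)*(2*x))+((a*1)*3))*(6*9))
Apply DISTRIBUTE at root (target: ((((a*1)*(2*x))+((a*1)*3))*(6*9))): ((((a*1)*(2*x))+((a*1)*3))*(6*9)) -> ((((a*1)*(2*x))*(6*9))+(((a*1)*3)*(6*9)))
Apply SIMPLIFY at LLL (target: (a*1)): ((((a*1)*(2*x))*(6*9))+(((a*1)*3)*(6*9))) -> (((a*(2*x))*(6*9))+(((a*1)*3)*(6*9)))
Apply SIMPLIFY at LR (target: (6*9)): (((a*(2*x))*(6*9))+(((a*1)*3)*(6*9))) -> (((a*(2*x))*54)+(((a*1)*3)*(6*9)))

Answer: (((a*(2*x))*54)+(((a*1)*3)*(6*9)))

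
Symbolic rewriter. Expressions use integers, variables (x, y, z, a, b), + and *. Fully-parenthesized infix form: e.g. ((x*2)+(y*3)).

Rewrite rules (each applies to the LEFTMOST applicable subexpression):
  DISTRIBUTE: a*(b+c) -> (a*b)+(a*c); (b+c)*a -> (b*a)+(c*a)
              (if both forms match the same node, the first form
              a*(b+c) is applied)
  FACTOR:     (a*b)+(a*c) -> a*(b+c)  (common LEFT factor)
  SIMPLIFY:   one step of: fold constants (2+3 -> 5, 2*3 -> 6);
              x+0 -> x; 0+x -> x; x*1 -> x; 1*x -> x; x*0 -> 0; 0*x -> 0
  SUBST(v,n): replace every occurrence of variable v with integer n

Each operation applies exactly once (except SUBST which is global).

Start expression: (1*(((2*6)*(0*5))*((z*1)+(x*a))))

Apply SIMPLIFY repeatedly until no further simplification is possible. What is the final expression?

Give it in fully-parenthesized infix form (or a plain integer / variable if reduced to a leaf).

Start: (1*(((2*6)*(0*5))*((z*1)+(x*a))))
Step 1: at root: (1*(((2*6)*(0*5))*((z*1)+(x*a)))) -> (((2*6)*(0*5))*((z*1)+(x*a))); overall: (1*(((2*6)*(0*5))*((z*1)+(x*a)))) -> (((2*6)*(0*5))*((z*1)+(x*a)))
Step 2: at LL: (2*6) -> 12; overall: (((2*6)*(0*5))*((z*1)+(x*a))) -> ((12*(0*5))*((z*1)+(x*a)))
Step 3: at LR: (0*5) -> 0; overall: ((12*(0*5))*((z*1)+(x*a))) -> ((12*0)*((z*1)+(x*a)))
Step 4: at L: (12*0) -> 0; overall: ((12*0)*((z*1)+(x*a))) -> (0*((z*1)+(x*a)))
Step 5: at root: (0*((z*1)+(x*a))) -> 0; overall: (0*((z*1)+(x*a))) -> 0
Fixed point: 0

Answer: 0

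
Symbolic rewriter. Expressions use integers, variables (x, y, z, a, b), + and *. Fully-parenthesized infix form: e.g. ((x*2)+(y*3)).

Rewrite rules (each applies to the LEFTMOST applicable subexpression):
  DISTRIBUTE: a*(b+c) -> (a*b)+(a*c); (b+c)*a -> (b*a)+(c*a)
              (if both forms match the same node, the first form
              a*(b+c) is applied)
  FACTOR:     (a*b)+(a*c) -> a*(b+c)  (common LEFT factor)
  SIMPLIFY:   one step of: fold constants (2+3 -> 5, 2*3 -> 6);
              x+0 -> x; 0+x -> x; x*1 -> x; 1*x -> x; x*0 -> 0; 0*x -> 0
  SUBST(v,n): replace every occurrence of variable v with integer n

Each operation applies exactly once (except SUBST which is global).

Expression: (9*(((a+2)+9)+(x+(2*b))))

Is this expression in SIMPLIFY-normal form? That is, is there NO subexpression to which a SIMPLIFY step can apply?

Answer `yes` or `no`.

Answer: yes

Derivation:
Expression: (9*(((a+2)+9)+(x+(2*b))))
Scanning for simplifiable subexpressions (pre-order)...
  at root: (9*(((a+2)+9)+(x+(2*b)))) (not simplifiable)
  at R: (((a+2)+9)+(x+(2*b))) (not simplifiable)
  at RL: ((a+2)+9) (not simplifiable)
  at RLL: (a+2) (not simplifiable)
  at RR: (x+(2*b)) (not simplifiable)
  at RRR: (2*b) (not simplifiable)
Result: no simplifiable subexpression found -> normal form.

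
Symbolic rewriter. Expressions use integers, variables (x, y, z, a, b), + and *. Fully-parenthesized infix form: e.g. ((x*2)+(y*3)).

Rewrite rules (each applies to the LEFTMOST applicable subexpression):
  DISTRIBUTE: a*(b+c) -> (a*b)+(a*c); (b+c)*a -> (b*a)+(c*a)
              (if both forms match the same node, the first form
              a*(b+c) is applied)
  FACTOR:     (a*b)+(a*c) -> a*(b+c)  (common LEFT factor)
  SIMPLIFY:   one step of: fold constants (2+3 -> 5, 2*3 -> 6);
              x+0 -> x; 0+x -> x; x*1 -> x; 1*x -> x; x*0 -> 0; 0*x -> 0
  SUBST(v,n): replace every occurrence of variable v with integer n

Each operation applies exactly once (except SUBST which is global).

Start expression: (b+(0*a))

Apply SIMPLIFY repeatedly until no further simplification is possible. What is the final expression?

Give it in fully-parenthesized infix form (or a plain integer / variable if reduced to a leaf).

Answer: b

Derivation:
Start: (b+(0*a))
Step 1: at R: (0*a) -> 0; overall: (b+(0*a)) -> (b+0)
Step 2: at root: (b+0) -> b; overall: (b+0) -> b
Fixed point: b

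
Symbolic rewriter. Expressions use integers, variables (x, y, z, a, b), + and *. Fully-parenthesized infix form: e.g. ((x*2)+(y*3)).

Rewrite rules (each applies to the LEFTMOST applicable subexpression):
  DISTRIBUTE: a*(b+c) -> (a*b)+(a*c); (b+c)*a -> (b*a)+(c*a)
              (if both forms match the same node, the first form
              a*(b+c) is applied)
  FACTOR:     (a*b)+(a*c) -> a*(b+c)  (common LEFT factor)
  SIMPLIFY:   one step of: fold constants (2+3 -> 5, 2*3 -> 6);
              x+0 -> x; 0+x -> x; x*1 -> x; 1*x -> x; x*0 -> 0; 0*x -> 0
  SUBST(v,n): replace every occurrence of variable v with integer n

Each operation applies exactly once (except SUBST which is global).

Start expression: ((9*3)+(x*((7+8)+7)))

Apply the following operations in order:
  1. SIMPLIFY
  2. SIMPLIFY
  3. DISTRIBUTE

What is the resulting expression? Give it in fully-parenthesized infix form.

Answer: (27+((x*15)+(x*7)))

Derivation:
Start: ((9*3)+(x*((7+8)+7)))
Apply SIMPLIFY at L (target: (9*3)): ((9*3)+(x*((7+8)+7))) -> (27+(x*((7+8)+7)))
Apply SIMPLIFY at RRL (target: (7+8)): (27+(x*((7+8)+7))) -> (27+(x*(15+7)))
Apply DISTRIBUTE at R (target: (x*(15+7))): (27+(x*(15+7))) -> (27+((x*15)+(x*7)))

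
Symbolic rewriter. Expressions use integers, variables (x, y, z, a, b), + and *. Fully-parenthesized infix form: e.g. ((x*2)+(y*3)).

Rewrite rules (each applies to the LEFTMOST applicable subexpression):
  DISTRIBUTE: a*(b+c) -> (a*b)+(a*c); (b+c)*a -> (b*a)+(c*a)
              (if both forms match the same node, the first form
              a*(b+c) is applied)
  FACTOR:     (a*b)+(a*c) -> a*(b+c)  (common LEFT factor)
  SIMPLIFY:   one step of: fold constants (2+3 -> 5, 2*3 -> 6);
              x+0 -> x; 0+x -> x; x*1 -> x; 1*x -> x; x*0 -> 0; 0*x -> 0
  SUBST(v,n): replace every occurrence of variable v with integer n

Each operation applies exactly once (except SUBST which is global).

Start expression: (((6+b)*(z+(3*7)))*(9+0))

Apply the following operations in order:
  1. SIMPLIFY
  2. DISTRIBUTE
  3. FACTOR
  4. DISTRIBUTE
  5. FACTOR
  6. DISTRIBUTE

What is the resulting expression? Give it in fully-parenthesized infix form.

Start: (((6+b)*(z+(3*7)))*(9+0))
Apply SIMPLIFY at LRR (target: (3*7)): (((6+b)*(z+(3*7)))*(9+0)) -> (((6+b)*(z+21))*(9+0))
Apply DISTRIBUTE at root (target: (((6+b)*(z+21))*(9+0))): (((6+b)*(z+21))*(9+0)) -> ((((6+b)*(z+21))*9)+(((6+b)*(z+21))*0))
Apply FACTOR at root (target: ((((6+b)*(z+21))*9)+(((6+b)*(z+21))*0))): ((((6+b)*(z+21))*9)+(((6+b)*(z+21))*0)) -> (((6+b)*(z+21))*(9+0))
Apply DISTRIBUTE at root (target: (((6+b)*(z+21))*(9+0))): (((6+b)*(z+21))*(9+0)) -> ((((6+b)*(z+21))*9)+(((6+b)*(z+21))*0))
Apply FACTOR at root (target: ((((6+b)*(z+21))*9)+(((6+b)*(z+21))*0))): ((((6+b)*(z+21))*9)+(((6+b)*(z+21))*0)) -> (((6+b)*(z+21))*(9+0))
Apply DISTRIBUTE at root (target: (((6+b)*(z+21))*(9+0))): (((6+b)*(z+21))*(9+0)) -> ((((6+b)*(z+21))*9)+(((6+b)*(z+21))*0))

Answer: ((((6+b)*(z+21))*9)+(((6+b)*(z+21))*0))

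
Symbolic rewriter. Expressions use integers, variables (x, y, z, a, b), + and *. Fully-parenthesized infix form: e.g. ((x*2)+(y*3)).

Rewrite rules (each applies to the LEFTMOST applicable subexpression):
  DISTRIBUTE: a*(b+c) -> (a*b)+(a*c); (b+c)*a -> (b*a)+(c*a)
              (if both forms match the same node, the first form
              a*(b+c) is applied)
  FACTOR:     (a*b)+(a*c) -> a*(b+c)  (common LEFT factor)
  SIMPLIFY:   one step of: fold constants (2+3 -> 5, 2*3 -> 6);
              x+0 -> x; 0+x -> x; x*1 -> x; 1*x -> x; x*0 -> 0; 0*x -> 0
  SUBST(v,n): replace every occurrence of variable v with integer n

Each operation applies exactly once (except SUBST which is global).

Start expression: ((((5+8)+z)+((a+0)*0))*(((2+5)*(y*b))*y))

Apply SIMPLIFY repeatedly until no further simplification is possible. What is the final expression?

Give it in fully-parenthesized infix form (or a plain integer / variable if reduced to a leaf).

Start: ((((5+8)+z)+((a+0)*0))*(((2+5)*(y*b))*y))
Step 1: at LLL: (5+8) -> 13; overall: ((((5+8)+z)+((a+0)*0))*(((2+5)*(y*b))*y)) -> (((13+z)+((a+0)*0))*(((2+5)*(y*b))*y))
Step 2: at LR: ((a+0)*0) -> 0; overall: (((13+z)+((a+0)*0))*(((2+5)*(y*b))*y)) -> (((13+z)+0)*(((2+5)*(y*b))*y))
Step 3: at L: ((13+z)+0) -> (13+z); overall: (((13+z)+0)*(((2+5)*(y*b))*y)) -> ((13+z)*(((2+5)*(y*b))*y))
Step 4: at RLL: (2+5) -> 7; overall: ((13+z)*(((2+5)*(y*b))*y)) -> ((13+z)*((7*(y*b))*y))
Fixed point: ((13+z)*((7*(y*b))*y))

Answer: ((13+z)*((7*(y*b))*y))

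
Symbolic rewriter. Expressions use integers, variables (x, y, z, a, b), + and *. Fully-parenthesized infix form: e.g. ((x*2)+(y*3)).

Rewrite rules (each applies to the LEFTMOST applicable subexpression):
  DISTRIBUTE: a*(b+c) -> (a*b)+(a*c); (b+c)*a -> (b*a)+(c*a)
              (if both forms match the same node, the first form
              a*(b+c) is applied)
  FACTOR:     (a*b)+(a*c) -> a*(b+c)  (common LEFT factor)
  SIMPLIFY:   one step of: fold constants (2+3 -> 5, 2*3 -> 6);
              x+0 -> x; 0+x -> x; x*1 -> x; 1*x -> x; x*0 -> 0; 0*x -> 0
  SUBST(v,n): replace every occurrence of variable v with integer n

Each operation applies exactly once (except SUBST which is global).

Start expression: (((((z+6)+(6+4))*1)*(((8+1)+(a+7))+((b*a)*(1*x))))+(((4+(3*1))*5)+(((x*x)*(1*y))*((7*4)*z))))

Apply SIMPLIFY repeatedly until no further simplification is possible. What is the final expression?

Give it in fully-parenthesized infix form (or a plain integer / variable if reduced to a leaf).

Start: (((((z+6)+(6+4))*1)*(((8+1)+(a+7))+((b*a)*(1*x))))+(((4+(3*1))*5)+(((x*x)*(1*y))*((7*4)*z))))
Step 1: at LL: (((z+6)+(6+4))*1) -> ((z+6)+(6+4)); overall: (((((z+6)+(6+4))*1)*(((8+1)+(a+7))+((b*a)*(1*x))))+(((4+(3*1))*5)+(((x*x)*(1*y))*((7*4)*z)))) -> ((((z+6)+(6+4))*(((8+1)+(a+7))+((b*a)*(1*x))))+(((4+(3*1))*5)+(((x*x)*(1*y))*((7*4)*z))))
Step 2: at LLR: (6+4) -> 10; overall: ((((z+6)+(6+4))*(((8+1)+(a+7))+((b*a)*(1*x))))+(((4+(3*1))*5)+(((x*x)*(1*y))*((7*4)*z)))) -> ((((z+6)+10)*(((8+1)+(a+7))+((b*a)*(1*x))))+(((4+(3*1))*5)+(((x*x)*(1*y))*((7*4)*z))))
Step 3: at LRLL: (8+1) -> 9; overall: ((((z+6)+10)*(((8+1)+(a+7))+((b*a)*(1*x))))+(((4+(3*1))*5)+(((x*x)*(1*y))*((7*4)*z)))) -> ((((z+6)+10)*((9+(a+7))+((b*a)*(1*x))))+(((4+(3*1))*5)+(((x*x)*(1*y))*((7*4)*z))))
Step 4: at LRRR: (1*x) -> x; overall: ((((z+6)+10)*((9+(a+7))+((b*a)*(1*x))))+(((4+(3*1))*5)+(((x*x)*(1*y))*((7*4)*z)))) -> ((((z+6)+10)*((9+(a+7))+((b*a)*x)))+(((4+(3*1))*5)+(((x*x)*(1*y))*((7*4)*z))))
Step 5: at RLLR: (3*1) -> 3; overall: ((((z+6)+10)*((9+(a+7))+((b*a)*x)))+(((4+(3*1))*5)+(((x*x)*(1*y))*((7*4)*z)))) -> ((((z+6)+10)*((9+(a+7))+((b*a)*x)))+(((4+3)*5)+(((x*x)*(1*y))*((7*4)*z))))
Step 6: at RLL: (4+3) -> 7; overall: ((((z+6)+10)*((9+(a+7))+((b*a)*x)))+(((4+3)*5)+(((x*x)*(1*y))*((7*4)*z)))) -> ((((z+6)+10)*((9+(a+7))+((b*a)*x)))+((7*5)+(((x*x)*(1*y))*((7*4)*z))))
Step 7: at RL: (7*5) -> 35; overall: ((((z+6)+10)*((9+(a+7))+((b*a)*x)))+((7*5)+(((x*x)*(1*y))*((7*4)*z)))) -> ((((z+6)+10)*((9+(a+7))+((b*a)*x)))+(35+(((x*x)*(1*y))*((7*4)*z))))
Step 8: at RRLR: (1*y) -> y; overall: ((((z+6)+10)*((9+(a+7))+((b*a)*x)))+(35+(((x*x)*(1*y))*((7*4)*z)))) -> ((((z+6)+10)*((9+(a+7))+((b*a)*x)))+(35+(((x*x)*y)*((7*4)*z))))
Step 9: at RRRL: (7*4) -> 28; overall: ((((z+6)+10)*((9+(a+7))+((b*a)*x)))+(35+(((x*x)*y)*((7*4)*z)))) -> ((((z+6)+10)*((9+(a+7))+((b*a)*x)))+(35+(((x*x)*y)*(28*z))))
Fixed point: ((((z+6)+10)*((9+(a+7))+((b*a)*x)))+(35+(((x*x)*y)*(28*z))))

Answer: ((((z+6)+10)*((9+(a+7))+((b*a)*x)))+(35+(((x*x)*y)*(28*z))))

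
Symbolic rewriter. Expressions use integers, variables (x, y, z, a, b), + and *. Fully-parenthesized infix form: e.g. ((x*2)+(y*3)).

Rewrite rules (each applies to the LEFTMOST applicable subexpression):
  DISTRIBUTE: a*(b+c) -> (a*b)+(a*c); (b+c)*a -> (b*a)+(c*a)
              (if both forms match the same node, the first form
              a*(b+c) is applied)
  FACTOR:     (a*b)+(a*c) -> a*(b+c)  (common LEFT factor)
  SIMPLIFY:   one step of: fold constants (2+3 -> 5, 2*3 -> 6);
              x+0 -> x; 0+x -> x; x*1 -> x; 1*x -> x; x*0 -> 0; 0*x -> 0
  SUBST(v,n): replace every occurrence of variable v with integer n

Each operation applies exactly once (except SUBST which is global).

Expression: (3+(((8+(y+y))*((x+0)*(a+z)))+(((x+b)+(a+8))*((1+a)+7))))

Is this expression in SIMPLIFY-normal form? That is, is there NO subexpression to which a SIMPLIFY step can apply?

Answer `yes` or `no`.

Answer: no

Derivation:
Expression: (3+(((8+(y+y))*((x+0)*(a+z)))+(((x+b)+(a+8))*((1+a)+7))))
Scanning for simplifiable subexpressions (pre-order)...
  at root: (3+(((8+(y+y))*((x+0)*(a+z)))+(((x+b)+(a+8))*((1+a)+7)))) (not simplifiable)
  at R: (((8+(y+y))*((x+0)*(a+z)))+(((x+b)+(a+8))*((1+a)+7))) (not simplifiable)
  at RL: ((8+(y+y))*((x+0)*(a+z))) (not simplifiable)
  at RLL: (8+(y+y)) (not simplifiable)
  at RLLR: (y+y) (not simplifiable)
  at RLR: ((x+0)*(a+z)) (not simplifiable)
  at RLRL: (x+0) (SIMPLIFIABLE)
  at RLRR: (a+z) (not simplifiable)
  at RR: (((x+b)+(a+8))*((1+a)+7)) (not simplifiable)
  at RRL: ((x+b)+(a+8)) (not simplifiable)
  at RRLL: (x+b) (not simplifiable)
  at RRLR: (a+8) (not simplifiable)
  at RRR: ((1+a)+7) (not simplifiable)
  at RRRL: (1+a) (not simplifiable)
Found simplifiable subexpr at path RLRL: (x+0)
One SIMPLIFY step would give: (3+(((8+(y+y))*(x*(a+z)))+(((x+b)+(a+8))*((1+a)+7))))
-> NOT in normal form.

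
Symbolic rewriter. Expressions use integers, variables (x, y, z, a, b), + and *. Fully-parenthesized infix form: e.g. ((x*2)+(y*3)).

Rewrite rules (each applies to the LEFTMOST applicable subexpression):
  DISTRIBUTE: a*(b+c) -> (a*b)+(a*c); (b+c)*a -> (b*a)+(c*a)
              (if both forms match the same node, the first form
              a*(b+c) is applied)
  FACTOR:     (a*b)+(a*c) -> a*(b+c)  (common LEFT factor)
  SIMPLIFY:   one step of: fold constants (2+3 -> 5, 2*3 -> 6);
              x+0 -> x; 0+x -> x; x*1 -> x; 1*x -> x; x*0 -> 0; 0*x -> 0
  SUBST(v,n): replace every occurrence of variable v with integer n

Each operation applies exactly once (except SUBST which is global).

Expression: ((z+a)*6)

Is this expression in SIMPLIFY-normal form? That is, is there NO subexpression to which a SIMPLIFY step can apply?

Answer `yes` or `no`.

Answer: yes

Derivation:
Expression: ((z+a)*6)
Scanning for simplifiable subexpressions (pre-order)...
  at root: ((z+a)*6) (not simplifiable)
  at L: (z+a) (not simplifiable)
Result: no simplifiable subexpression found -> normal form.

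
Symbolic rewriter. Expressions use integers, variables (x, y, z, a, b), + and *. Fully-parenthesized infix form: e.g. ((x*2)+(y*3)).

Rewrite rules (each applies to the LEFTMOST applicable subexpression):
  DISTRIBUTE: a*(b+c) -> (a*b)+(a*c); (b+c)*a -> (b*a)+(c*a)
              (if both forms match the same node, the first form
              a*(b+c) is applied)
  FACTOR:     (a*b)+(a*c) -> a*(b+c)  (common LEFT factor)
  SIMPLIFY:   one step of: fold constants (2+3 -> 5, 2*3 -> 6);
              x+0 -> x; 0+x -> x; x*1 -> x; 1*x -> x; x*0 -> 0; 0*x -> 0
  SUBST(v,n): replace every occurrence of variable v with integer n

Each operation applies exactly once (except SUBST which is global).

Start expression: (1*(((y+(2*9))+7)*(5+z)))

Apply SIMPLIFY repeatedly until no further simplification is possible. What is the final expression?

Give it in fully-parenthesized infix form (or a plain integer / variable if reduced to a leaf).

Answer: (((y+18)+7)*(5+z))

Derivation:
Start: (1*(((y+(2*9))+7)*(5+z)))
Step 1: at root: (1*(((y+(2*9))+7)*(5+z))) -> (((y+(2*9))+7)*(5+z)); overall: (1*(((y+(2*9))+7)*(5+z))) -> (((y+(2*9))+7)*(5+z))
Step 2: at LLR: (2*9) -> 18; overall: (((y+(2*9))+7)*(5+z)) -> (((y+18)+7)*(5+z))
Fixed point: (((y+18)+7)*(5+z))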